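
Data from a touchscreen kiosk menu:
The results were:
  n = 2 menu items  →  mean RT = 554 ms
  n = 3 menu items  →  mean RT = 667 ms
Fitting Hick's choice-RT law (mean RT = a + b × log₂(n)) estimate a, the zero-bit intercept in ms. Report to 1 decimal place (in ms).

Slope: b = (667 − 554) / (log₂ 3 − log₂ 2) = 113/0.5850 = 193.175 ms/bit.
Intercept: a = 554 − 193.175·log₂(2) = 360.825 ms.

360.8 ms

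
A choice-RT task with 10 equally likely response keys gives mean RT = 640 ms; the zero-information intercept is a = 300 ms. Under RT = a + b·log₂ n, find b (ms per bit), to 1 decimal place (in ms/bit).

log₂(10) = 3.3219 bits.
b = (RT − a)/log₂ n = (640 − 300) / 3.3219 = 102.350 ms/bit.

102.4 ms/bit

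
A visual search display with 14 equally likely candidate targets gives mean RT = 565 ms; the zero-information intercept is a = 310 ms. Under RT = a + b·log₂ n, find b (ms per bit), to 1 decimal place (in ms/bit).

log₂(14) = 3.8074 bits.
b = (RT − a)/log₂ n = (565 − 310) / 3.8074 = 66.976 ms/bit.

67.0 ms/bit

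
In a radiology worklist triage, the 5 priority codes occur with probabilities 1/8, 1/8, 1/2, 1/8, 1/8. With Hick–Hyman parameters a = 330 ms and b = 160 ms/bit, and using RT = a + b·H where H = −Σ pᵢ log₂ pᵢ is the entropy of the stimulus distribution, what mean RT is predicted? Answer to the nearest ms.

Each term −pᵢ log₂ pᵢ: 0.125·3 + 0.125·3 + 0.5·1 + 0.125·3 + 0.125·3; summed, H = 2.000 bits.
Mean RT = a + bH = 330 + 160·2.000 = 650.00 ms.

650 ms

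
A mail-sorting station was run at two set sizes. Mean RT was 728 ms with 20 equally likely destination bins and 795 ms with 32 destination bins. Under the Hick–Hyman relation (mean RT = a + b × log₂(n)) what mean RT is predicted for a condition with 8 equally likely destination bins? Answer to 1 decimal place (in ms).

597.4 ms

Fit slope and intercept:
  b = (795 − 728) / (log₂ 32 − log₂ 20) = 67 / (5 − 4.3219) = 98.810 ms/bit
  a = 728 − 98.810 × 4.3219 = 300.952 ms
Then RT(8) = 300.952 + 98.810 × log₂ 8 = 300.952 + 98.810 × 3 ≈ 597.381 ms.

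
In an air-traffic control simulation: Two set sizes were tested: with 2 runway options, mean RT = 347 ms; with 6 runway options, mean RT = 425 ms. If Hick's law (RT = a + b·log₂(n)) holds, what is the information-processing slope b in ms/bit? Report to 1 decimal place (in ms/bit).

49.2 ms/bit

b = (RT₂ − RT₁)/(log₂ n₂ − log₂ n₁) = (425 − 347)/(2.5850 − 1) = 49.213 ms/bit.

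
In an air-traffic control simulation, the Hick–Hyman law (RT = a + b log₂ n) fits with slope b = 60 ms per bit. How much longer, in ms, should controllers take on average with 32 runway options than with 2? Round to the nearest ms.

ΔRT = (a + b log₂ n₂) − (a + b log₂ n₁) = b·(log₂ n₂ − log₂ n₁).
log₂(32) − log₂(2) = log₂(32/2) = log₂(16) = 4.
ΔRT = 60 × 4.0000 = 240.000 ms.

240 ms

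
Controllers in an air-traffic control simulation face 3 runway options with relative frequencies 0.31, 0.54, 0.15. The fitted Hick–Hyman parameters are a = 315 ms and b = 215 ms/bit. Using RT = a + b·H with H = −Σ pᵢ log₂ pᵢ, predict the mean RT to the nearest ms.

H = 0.31·log₂(1/0.31) + 0.54·log₂(1/0.54) + 0.15·log₂(1/0.15) = 1.4144 bits.
RT = 315 + 215 × 1.4144 = 619.09 ms.

619 ms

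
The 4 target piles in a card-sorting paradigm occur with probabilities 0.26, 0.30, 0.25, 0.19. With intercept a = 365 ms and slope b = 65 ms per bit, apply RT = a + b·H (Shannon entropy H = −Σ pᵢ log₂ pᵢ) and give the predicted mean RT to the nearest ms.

H = 0.26·log₂(1/0.26) + 0.30·log₂(1/0.30) + 0.25·log₂(1/0.25) + 0.19·log₂(1/0.19) = 1.9816 bits.
RT = 365 + 65 × 1.9816 = 493.80 ms.

494 ms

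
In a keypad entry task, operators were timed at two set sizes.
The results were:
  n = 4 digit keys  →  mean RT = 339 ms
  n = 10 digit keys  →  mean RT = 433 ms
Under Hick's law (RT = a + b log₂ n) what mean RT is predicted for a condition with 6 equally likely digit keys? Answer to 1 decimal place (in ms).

With log₂ n on the abscissa the relation is linear; from the two conditions:
  b = (433 − 339) / (log₂ 10 − log₂ 4) = 94 / (3.3219 − 2) = 71.108 ms/bit
  a = 339 − 71.108 × 2 = 196.783 ms
Then RT(6) = 196.783 + 71.108 × log₂ 6 = 196.783 + 71.108 × 2.5850 ≈ 380.596 ms.

380.6 ms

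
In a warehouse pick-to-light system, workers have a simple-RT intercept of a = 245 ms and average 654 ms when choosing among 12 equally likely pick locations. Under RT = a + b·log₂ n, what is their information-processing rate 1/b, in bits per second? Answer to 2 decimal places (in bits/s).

8.77 bits/s

b = (654 − 245)/log₂ 12 = 409/3.5850 = 114.088 ms per bit = 0.11409 s/bit; the reciprocal is 8.765 bits/s.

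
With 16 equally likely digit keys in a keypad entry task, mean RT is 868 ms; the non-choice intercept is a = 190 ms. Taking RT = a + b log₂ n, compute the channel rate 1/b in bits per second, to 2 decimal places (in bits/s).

5.90 bits/s

Choice component = 868 − 190 = 678 ms over log₂(16) = 4 bits.
b = 678 / 4 = 169.500 ms/bit, so 1/b = 5.900 bits/s.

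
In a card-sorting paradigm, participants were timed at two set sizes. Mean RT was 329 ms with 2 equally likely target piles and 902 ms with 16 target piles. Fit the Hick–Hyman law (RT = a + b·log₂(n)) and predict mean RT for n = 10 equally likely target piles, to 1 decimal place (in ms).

With log₂ n on the abscissa the relation is linear; from the two conditions:
  b = (902 − 329) / (log₂ 16 − log₂ 2) = 573 / (4 − 1) = 191.000 ms/bit
  a = 329 − 191.000 × 1 = 138.000 ms
Then RT(10) = 138.000 + 191.000 × log₂ 10 = 138.000 + 191.000 × 3.3219 ≈ 772.488 ms.

772.5 ms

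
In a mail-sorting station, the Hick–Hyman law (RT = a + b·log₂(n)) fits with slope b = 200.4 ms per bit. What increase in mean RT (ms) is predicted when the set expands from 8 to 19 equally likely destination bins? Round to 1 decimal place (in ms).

ΔRT = (a + b log₂ n₂) − (a + b log₂ n₁) = b·(log₂ n₂ − log₂ n₁).
log₂(19) − log₂(8) = 4.2479 − 3 = 1.2479.
ΔRT = 200.4 × 1.2479 = 250.085 ms.

250.1 ms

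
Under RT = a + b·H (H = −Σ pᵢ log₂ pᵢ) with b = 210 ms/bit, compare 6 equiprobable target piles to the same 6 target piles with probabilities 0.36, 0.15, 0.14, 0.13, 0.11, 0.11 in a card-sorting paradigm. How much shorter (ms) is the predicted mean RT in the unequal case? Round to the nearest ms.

Equiprobable entropy H₀ = log₂ 6 = 2.5850 bits.
Skewed entropy H = −Σ pᵢ log₂ pᵢ = 2.4215 bits.
ΔRT = b·(H₀ − H) = 210 × 0.1635 = 34.33 ms.

34 ms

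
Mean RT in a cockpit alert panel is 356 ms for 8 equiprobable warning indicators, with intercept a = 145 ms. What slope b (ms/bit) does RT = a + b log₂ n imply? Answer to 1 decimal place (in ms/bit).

log₂(8) = 3 bits.
b = (RT − a)/log₂ n = (356 − 145) / 3 = 70.333 ms/bit.

70.3 ms/bit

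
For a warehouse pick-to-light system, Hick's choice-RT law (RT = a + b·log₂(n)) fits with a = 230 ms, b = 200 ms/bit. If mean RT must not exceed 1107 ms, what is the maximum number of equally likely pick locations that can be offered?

20

200·log₂ n ≤ 1107 − 230 = 877, giving log₂ n ≤ 4.3850 and n ≤ 20.894. The largest whole number is 20.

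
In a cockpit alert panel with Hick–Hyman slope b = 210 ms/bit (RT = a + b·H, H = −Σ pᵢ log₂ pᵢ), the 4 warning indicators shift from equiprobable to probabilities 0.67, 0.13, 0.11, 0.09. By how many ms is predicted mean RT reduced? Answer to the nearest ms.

119 ms

Equiprobable entropy H₀ = log₂ 4 = 2.0000 bits.
Skewed entropy H = −Σ pᵢ log₂ pᵢ = 1.4327 bits.
ΔRT = b·(H₀ − H) = 210 × 0.5673 = 119.14 ms.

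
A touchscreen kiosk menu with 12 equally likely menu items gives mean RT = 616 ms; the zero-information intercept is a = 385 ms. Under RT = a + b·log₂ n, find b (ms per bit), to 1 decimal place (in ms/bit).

64.4 ms/bit

12 alternatives carry log₂ 12 = 3.5850 bits; the choice cost is 616 − 385 = 231 ms, so b = 231/3.5850 = 64.436 ms/bit.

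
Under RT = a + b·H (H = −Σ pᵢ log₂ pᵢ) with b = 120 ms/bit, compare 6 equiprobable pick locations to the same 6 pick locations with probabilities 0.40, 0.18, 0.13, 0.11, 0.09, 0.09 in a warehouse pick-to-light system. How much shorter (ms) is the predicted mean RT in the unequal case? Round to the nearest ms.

30 ms

Equiprobable entropy H₀ = log₂ 6 = 2.5850 bits.
Skewed entropy H = −Σ pᵢ log₂ pᵢ = 2.3323 bits.
ΔRT = b·(H₀ − H) = 120 × 0.2526 = 30.32 ms.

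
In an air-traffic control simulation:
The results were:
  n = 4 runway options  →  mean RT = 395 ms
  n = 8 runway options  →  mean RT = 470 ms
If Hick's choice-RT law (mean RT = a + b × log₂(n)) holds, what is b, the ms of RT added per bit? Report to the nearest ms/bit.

75 ms/bit

Slope: b = (470 − 395) / (log₂ 8 − log₂ 4) = 75/1.0000 = 75 ms/bit.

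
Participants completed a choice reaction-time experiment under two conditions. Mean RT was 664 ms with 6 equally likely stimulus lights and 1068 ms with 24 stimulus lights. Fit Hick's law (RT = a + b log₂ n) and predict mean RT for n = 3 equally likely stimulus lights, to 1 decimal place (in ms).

RT is linear in log₂ n, so two points fix the line:
  b = (1068 − 664) / (log₂ 24 − log₂ 6) = 404 / (4.5850 − 2.5850) = 202.000 ms/bit
  a = 664 − 202.000 × 2.5850 = 141.838 ms
Then RT(3) = 141.838 + 202.000 × log₂ 3 = 141.838 + 202.000 × 1.5850 ≈ 462.000 ms.

462.0 ms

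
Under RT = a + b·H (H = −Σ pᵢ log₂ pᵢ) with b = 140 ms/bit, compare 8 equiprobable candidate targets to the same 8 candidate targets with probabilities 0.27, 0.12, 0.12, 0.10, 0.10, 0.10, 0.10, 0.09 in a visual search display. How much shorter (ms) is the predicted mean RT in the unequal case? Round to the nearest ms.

16 ms

Equiprobable entropy H₀ = log₂ 8 = 3.0000 bits.
Skewed entropy H = −Σ pᵢ log₂ pᵢ = 2.8856 bits.
ΔRT = b·(H₀ − H) = 140 × 0.1144 = 16.02 ms.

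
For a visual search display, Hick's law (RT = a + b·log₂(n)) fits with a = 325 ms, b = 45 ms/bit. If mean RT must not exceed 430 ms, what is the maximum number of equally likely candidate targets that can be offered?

5

Set 325 + 45·log₂ n ≤ 430 → log₂ n ≤ (430 − 325)/45 = 2.3333.
So n ≤ 2^2.3333 = 5.040; the largest integer n is 5.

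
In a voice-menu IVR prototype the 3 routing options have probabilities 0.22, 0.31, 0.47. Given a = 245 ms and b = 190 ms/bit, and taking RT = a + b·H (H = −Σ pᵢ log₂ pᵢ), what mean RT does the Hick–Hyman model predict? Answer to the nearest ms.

533 ms

H = 0.22·log₂(1/0.22) + 0.31·log₂(1/0.31) + 0.47·log₂(1/0.47) = 1.5163 bits.
RT = 245 + 190 × 1.5163 = 533.10 ms.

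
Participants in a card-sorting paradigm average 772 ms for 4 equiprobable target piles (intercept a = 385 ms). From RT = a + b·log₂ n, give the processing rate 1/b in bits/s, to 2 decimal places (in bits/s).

b = (772 − 385)/log₂ 4 = 387/2 = 193.500 ms per bit = 0.19350 s/bit; the reciprocal is 5.168 bits/s.

5.17 bits/s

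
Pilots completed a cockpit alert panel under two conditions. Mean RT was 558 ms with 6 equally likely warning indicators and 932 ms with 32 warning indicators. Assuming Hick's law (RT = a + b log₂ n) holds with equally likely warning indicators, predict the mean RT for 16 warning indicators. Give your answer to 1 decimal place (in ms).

Fit slope and intercept:
  b = (932 − 558) / (log₂ 32 − log₂ 6) = 374 / (5 − 2.5850) = 154.863 ms/bit
  a = 558 − 154.863 × 2.5850 = 157.685 ms
Then RT(16) = 157.685 + 154.863 × log₂ 16 = 157.685 + 154.863 × 4 ≈ 777.137 ms.

777.1 ms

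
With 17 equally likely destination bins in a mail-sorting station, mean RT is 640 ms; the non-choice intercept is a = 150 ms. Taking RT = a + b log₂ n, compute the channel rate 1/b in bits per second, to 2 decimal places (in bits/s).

8.34 bits/s

Choice component = 640 − 150 = 490 ms over log₂(17) = 4.0875 bits.
b = 490 / 4.0875 = 119.879 ms/bit, so 1/b = 8.342 bits/s.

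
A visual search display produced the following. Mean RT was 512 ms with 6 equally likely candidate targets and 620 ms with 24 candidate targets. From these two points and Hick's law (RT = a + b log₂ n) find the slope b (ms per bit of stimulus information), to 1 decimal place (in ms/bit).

The slope on a log₂ axis is (620 − 512) / (4.5850 − 2.5850) = 54.000 ms/bit.

54.0 ms/bit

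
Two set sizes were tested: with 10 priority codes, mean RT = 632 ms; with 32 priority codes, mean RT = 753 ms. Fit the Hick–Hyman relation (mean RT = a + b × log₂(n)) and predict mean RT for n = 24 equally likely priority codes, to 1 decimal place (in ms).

723.1 ms

RT is linear in log₂ n, so two points fix the line:
  b = (753 − 632) / (log₂ 32 − log₂ 10) = 121 / (5 − 3.3219) = 72.107 ms/bit
  a = 632 − 72.107 × 3.3219 = 392.467 ms
Then RT(24) = 392.467 + 72.107 × log₂ 24 = 392.467 + 72.107 × 4.5850 ≈ 723.073 ms.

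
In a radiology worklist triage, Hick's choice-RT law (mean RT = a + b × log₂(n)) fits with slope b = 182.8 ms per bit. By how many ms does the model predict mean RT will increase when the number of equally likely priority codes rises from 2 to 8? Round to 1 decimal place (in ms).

365.6 ms

Only the slope matters, since a is common to both: ΔRT = b·log₂(n₂/n₁).
log₂(8) − log₂(2) = log₂(8/2) = log₂(4) = 2.
ΔRT = 182.8 × 2.0000 = 365.600 ms.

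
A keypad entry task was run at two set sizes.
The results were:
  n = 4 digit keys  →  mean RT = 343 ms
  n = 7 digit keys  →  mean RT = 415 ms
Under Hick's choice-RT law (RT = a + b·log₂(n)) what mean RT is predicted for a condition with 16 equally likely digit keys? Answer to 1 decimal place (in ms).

RT is linear in log₂ n, so two points fix the line:
  b = (415 − 343) / (log₂ 7 − log₂ 4) = 72 / (2.8074 − 2) = 89.180 ms/bit
  a = 343 − 89.180 × 2 = 164.640 ms
Then RT(16) = 164.640 + 89.180 × log₂ 16 = 164.640 + 89.180 × 4 ≈ 521.360 ms.

521.4 ms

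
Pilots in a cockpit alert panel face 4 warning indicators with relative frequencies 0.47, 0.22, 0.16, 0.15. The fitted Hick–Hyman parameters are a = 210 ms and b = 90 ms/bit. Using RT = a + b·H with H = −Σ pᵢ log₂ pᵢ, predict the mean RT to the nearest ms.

374 ms

Entropy contributions −pᵢ log₂ pᵢ: 0.5120, 0.4806, 0.4230, 0.4105; sum H = 1.8261 bits.
RT = a + bH = 210 + 90·1.8261 = 374.35 ms.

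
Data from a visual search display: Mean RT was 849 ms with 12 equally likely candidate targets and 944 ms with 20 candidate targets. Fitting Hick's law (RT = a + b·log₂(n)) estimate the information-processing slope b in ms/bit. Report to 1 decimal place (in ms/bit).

b = (RT₂ − RT₁)/(log₂ n₂ − log₂ n₁) = (944 − 849)/(4.3219 − 3.5850) = 128.907 ms/bit.

128.9 ms/bit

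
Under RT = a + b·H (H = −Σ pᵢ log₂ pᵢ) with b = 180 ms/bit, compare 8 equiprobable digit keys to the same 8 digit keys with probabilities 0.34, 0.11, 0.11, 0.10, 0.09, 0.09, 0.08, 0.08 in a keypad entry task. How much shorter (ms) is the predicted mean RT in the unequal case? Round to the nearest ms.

The RT saving is b·ΔH. Equiprobable H₀ = log₂(8) = 3.0000 bits; with the given probabilities H = 2.7703 bits.
b·(H₀ − H) = 180 × (3.0000 − 2.7703) = 41.35 ms.

41 ms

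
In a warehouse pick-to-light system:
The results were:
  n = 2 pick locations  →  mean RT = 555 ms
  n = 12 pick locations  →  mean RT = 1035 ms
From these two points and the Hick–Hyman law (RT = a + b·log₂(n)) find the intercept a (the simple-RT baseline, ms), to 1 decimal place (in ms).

369.3 ms

Slope: b = (1035 − 555) / (log₂ 12 − log₂ 2) = 480/2.5850 = 185.689 ms/bit.
Intercept: a = 555 − 185.689·log₂(2) = 369.311 ms.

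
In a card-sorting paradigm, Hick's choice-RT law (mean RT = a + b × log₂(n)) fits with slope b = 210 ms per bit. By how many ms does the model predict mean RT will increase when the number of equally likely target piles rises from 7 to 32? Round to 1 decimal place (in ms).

460.5 ms

The intercept a cancels: ΔRT = b·(log₂ n₂ − log₂ n₁) = b·log₂(n₂/n₁).
log₂(32) − log₂(7) = 5 − 2.8074 = 2.1926.
ΔRT = 210 × 2.1926 = 460.455 ms.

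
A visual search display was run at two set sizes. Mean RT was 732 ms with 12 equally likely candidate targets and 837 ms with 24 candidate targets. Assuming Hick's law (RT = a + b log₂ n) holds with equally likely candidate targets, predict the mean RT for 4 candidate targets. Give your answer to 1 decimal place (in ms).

Fit slope and intercept:
  b = (837 − 732) / (log₂ 24 − log₂ 12) = 105 / (4.5850 − 3.5850) = 105.000 ms/bit
  a = 732 − 105.000 × 3.5850 = 355.579 ms
Then RT(4) = 355.579 + 105.000 × log₂ 4 = 355.579 + 105.000 × 2 ≈ 565.579 ms.

565.6 ms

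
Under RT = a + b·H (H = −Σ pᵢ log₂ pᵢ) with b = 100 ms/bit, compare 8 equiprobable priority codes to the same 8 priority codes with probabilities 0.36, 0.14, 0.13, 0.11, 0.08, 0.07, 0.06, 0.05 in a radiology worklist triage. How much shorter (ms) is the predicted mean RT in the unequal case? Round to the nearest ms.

The RT saving is b·ΔH. Equiprobable H₀ = log₂(8) = 3.0000 bits; with the given probabilities H = 2.6803 bits.
b·(H₀ − H) = 100 × (3.0000 − 2.6803) = 31.97 ms.

32 ms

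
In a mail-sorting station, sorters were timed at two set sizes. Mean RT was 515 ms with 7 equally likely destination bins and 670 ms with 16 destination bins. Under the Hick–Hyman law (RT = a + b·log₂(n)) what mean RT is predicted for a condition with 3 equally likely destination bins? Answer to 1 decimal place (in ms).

Solve the two-equation system in a and b:
  b = (670 − 515) / (log₂ 16 − log₂ 7) = 155 / (4 − 2.8074) = 129.963 ms/bit
  a = 515 − 129.963 × 2.8074 = 150.147 ms
Then RT(3) = 150.147 + 129.963 × log₂ 3 = 150.147 + 129.963 × 1.5850 ≈ 356.134 ms.

356.1 ms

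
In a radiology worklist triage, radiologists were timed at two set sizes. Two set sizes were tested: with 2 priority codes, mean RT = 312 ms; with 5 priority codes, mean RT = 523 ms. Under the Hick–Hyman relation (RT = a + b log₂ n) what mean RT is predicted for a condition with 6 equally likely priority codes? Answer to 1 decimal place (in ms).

565.0 ms

RT is linear in log₂ n, so two points fix the line:
  b = (523 − 312) / (log₂ 5 − log₂ 2) = 211 / (2.3219 − 1) = 159.615 ms/bit
  a = 312 − 159.615 × 1 = 152.385 ms
Then RT(6) = 152.385 + 159.615 × log₂ 6 = 152.385 + 159.615 × 2.5850 ≈ 564.984 ms.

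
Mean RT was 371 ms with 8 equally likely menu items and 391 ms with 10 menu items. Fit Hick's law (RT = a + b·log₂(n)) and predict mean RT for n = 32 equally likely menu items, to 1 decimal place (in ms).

With log₂ n on the abscissa the relation is linear; from the two conditions:
  b = (391 − 371) / (log₂ 10 − log₂ 8) = 20 / (3.3219 − 3) = 62.126 ms/bit
  a = 371 − 62.126 × 3 = 184.623 ms
Then RT(32) = 184.623 + 62.126 × log₂ 32 = 184.623 + 62.126 × 5 ≈ 495.251 ms.

495.3 ms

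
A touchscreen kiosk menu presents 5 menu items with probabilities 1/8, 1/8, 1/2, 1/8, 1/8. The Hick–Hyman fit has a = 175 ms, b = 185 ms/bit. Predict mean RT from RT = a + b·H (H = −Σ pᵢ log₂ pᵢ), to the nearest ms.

H = −Σ pᵢ log₂ pᵢ = 0.125·3 + 0.125·3 + 0.5·1 + 0.125·3 + 0.125·3 = 2.000 bits.
RT = 175 + 185 × 2.000 = 545.00 ms.

545 ms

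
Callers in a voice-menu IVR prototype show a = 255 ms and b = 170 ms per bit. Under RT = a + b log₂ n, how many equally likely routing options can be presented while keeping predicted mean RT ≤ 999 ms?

20

170·log₂ n ≤ 999 − 255 = 744, giving log₂ n ≤ 4.3765 and n ≤ 20.771. The largest whole number is 20.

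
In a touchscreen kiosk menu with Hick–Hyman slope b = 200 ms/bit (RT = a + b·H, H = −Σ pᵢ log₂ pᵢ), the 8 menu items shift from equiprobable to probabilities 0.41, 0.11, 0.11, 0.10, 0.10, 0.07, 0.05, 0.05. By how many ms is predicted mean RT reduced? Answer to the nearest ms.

81 ms

The RT saving is b·ΔH. Equiprobable H₀ = log₂(8) = 3.0000 bits; with the given probabilities H = 2.5931 bits.
b·(H₀ − H) = 200 × (3.0000 − 2.5931) = 81.38 ms.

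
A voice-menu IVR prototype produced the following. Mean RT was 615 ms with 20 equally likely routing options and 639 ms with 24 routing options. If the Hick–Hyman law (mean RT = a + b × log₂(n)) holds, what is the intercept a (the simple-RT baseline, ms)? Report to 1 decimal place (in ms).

Slope: b = (639 − 615) / (log₂ 24 − log₂ 20) = 24/0.2630 = 91.243 ms/bit.
a = RT₁ − b·log₂ n₁ = 615 − 91.243 × 4.3219 = 220.655 ms.

220.7 ms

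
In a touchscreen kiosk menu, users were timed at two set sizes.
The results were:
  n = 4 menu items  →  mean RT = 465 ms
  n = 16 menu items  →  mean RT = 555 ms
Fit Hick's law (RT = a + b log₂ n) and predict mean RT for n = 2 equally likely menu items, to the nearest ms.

RT is linear in log₂ n, so two points fix the line:
  b = (555 − 465) / (log₂ 16 − log₂ 4) = 90 / (4 − 2) = 45 ms/bit
  a = 465 − 45 × 2 = 375 ms
Then RT(2) = 375 + 45 × log₂ 2 = 375 + 45 × 1 ≈ 420.000 ms.

420 ms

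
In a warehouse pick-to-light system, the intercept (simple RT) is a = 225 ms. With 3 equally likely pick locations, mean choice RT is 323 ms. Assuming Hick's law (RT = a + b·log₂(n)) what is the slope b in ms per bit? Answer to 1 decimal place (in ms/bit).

3 alternatives carry log₂ 3 = 1.5850 bits; the choice cost is 323 − 225 = 98 ms, so b = 98/1.5850 = 61.831 ms/bit.

61.8 ms/bit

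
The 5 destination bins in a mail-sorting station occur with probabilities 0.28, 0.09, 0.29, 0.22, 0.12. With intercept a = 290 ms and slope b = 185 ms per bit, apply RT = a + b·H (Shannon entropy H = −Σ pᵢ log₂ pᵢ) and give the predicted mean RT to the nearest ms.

696 ms

Entropy contributions −pᵢ log₂ pᵢ: 0.5142, 0.3127, 0.5179, 0.4806, 0.3671; sum H = 2.1924 bits.
RT = a + bH = 290 + 185·2.1924 = 695.60 ms.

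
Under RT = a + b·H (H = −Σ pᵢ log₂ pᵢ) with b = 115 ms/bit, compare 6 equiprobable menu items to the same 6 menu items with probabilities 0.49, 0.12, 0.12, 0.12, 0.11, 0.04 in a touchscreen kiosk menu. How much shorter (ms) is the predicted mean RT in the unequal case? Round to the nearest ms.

51 ms

Equiprobable entropy H₀ = log₂ 6 = 2.5850 bits.
Skewed entropy H = −Σ pᵢ log₂ pᵢ = 2.1415 bits.
ΔRT = b·(H₀ − H) = 115 × 0.4434 = 51.00 ms.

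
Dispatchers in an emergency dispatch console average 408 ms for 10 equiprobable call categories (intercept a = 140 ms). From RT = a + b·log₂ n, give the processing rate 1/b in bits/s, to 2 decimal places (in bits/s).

b = (408 − 140)/log₂ 10 = 268/3.3219 = 80.676 ms per bit = 0.08068 s/bit; the reciprocal is 12.395 bits/s.

12.40 bits/s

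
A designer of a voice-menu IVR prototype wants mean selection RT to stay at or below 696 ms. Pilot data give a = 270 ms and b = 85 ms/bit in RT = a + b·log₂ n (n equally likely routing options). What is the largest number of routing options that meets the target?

32

Set 270 + 85·log₂ n ≤ 696 → log₂ n ≤ (696 − 270)/85 = 5.0118.
So n ≤ 2^5.0118 = 32.262; the largest integer n is 32.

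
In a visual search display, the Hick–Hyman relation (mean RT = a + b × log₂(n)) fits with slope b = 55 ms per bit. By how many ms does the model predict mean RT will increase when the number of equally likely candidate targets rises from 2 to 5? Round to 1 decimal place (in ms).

72.7 ms

Only the slope matters, since a is common to both: ΔRT = b·log₂(n₂/n₁).
log₂(5) − log₂(2) = 2.3219 − 1 = 1.3219.
ΔRT = 55 × 1.3219 = 72.706 ms.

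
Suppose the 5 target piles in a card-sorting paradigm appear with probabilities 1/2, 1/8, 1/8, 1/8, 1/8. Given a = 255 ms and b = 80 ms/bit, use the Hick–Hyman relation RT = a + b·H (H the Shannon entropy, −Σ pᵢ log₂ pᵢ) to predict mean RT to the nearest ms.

H = −Σ pᵢ log₂ pᵢ = 0.5·1 + 0.125·3 + 0.125·3 + 0.125·3 + 0.125·3 = 2.000 bits.
RT = 255 + 80 × 2.000 = 415.00 ms.

415 ms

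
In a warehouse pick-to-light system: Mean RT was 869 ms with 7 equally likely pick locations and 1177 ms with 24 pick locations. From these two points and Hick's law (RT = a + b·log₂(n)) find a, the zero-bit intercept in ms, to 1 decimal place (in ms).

382.6 ms

The slope on a log₂ axis is (1177 − 869) / (4.5850 − 2.8074) = 173.267 ms/bit.
Intercept: a = 869 − 173.267·log₂(7) = 382.579 ms.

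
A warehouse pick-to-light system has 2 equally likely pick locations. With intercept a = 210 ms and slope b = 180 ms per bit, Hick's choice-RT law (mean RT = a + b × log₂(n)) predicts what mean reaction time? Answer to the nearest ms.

390 ms

log₂(2) = 1 bits, so RT = 210 + 180 × 1 ≈ 390.000 ms.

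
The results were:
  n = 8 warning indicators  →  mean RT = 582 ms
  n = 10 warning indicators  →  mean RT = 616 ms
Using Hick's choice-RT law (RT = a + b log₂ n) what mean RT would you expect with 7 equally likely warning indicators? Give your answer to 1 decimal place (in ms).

561.7 ms

With log₂ n on the abscissa the relation is linear; from the two conditions:
  b = (616 − 582) / (log₂ 10 − log₂ 8) = 34 / (3.3219 − 3) = 105.614 ms/bit
  a = 582 − 105.614 × 3 = 265.159 ms
Then RT(7) = 265.159 + 105.614 × log₂ 7 = 265.159 + 105.614 × 2.8074 ≈ 561.654 ms.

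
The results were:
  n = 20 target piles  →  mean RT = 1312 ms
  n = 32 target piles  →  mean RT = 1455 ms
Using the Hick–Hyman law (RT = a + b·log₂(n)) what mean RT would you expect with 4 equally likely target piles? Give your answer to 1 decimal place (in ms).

822.3 ms

Fit slope and intercept:
  b = (1455 − 1312) / (log₂ 32 − log₂ 20) = 143 / (5 − 4.3219) = 210.892 ms/bit
  a = 1312 − 210.892 × 4.3219 = 400.540 ms
Then RT(4) = 400.540 + 210.892 × log₂ 4 = 400.540 + 210.892 × 2 ≈ 822.324 ms.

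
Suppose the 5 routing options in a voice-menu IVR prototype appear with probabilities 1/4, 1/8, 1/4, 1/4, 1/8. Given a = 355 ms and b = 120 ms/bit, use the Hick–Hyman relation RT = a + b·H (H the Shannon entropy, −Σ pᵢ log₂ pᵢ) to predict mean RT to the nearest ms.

H = −Σ pᵢ log₂ pᵢ = 0.25·2 + 0.125·3 + 0.25·2 + 0.25·2 + 0.125·3 = 2.250 bits.
RT = 355 + 120 × 2.250 = 625.00 ms.

625 ms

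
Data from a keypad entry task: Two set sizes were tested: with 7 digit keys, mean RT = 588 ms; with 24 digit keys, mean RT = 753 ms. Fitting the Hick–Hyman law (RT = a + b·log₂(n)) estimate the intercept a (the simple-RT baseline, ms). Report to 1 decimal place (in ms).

327.4 ms

The slope on a log₂ axis is (753 − 588) / (4.5850 − 2.8074) = 92.821 ms/bit.
a = RT₁ − b·log₂ n₁ = 588 − 92.821 × 2.8074 = 327.417 ms.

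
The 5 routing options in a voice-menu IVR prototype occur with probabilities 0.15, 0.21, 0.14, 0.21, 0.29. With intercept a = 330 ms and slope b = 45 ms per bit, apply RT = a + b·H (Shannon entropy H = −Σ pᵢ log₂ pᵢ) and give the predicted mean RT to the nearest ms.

432 ms

Entropy contributions −pᵢ log₂ pᵢ: 0.4105, 0.4728, 0.3971, 0.4728, 0.5179; sum H = 2.2712 bits.
RT = a + bH = 330 + 45·2.2712 = 432.20 ms.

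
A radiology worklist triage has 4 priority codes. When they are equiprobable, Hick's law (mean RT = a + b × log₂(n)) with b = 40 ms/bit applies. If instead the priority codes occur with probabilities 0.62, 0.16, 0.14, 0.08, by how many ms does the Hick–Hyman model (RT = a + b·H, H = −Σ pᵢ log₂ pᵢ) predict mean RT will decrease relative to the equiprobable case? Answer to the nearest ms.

The RT saving is b·ΔH. Equiprobable H₀ = log₂(4) = 2.0000 bits; with the given probabilities H = 1.5392 bits.
b·(H₀ − H) = 40 × (2.0000 − 1.5392) = 18.43 ms.

18 ms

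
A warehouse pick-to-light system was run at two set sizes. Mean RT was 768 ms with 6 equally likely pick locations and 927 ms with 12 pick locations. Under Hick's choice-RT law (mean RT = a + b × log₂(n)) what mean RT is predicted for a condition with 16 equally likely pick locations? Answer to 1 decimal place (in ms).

Solve the two-equation system in a and b:
  b = (927 − 768) / (log₂ 12 − log₂ 6) = 159 / (3.5850 − 2.5850) = 159.000 ms/bit
  a = 768 − 159.000 × 2.5850 = 356.991 ms
Then RT(16) = 356.991 + 159.000 × log₂ 16 = 356.991 + 159.000 × 4 ≈ 992.991 ms.

993.0 ms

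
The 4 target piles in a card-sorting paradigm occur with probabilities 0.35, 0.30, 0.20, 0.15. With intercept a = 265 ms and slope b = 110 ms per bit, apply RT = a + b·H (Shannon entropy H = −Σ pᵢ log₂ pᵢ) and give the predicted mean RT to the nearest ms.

477 ms

Entropy contributions −pᵢ log₂ pᵢ: 0.5301, 0.5211, 0.4644, 0.4105; sum H = 1.9261 bits.
RT = a + bH = 265 + 110·1.9261 = 476.87 ms.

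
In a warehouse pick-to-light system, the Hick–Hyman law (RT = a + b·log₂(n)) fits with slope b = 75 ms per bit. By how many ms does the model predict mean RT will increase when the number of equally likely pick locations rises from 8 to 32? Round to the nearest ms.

Only the slope matters, since a is common to both: ΔRT = b·log₂(n₂/n₁).
log₂(32) − log₂(8) = log₂(32/8) = log₂(4) = 2.
ΔRT = 75 × 2.0000 = 150.000 ms.

150 ms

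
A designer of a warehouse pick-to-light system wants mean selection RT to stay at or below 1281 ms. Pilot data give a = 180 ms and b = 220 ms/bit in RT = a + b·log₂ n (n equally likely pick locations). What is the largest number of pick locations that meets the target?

Set 180 + 220·log₂ n ≤ 1281 → log₂ n ≤ (1281 − 180)/220 = 5.0045.
So n ≤ 2^5.0045 = 32.101; the largest integer n is 32.

32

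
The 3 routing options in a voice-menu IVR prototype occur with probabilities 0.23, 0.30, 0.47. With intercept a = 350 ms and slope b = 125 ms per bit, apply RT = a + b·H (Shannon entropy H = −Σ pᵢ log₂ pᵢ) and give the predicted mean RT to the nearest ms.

H = 0.23·log₂(1/0.23) + 0.30·log₂(1/0.30) + 0.47·log₂(1/0.47) = 1.5207 bits.
RT = 350 + 125 × 1.5207 = 540.09 ms.

540 ms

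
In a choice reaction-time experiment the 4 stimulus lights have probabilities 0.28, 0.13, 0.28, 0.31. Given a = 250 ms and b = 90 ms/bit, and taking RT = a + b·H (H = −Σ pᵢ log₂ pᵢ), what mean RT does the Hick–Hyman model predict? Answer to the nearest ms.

424 ms

H = 0.28·log₂(1/0.28) + 0.13·log₂(1/0.13) + 0.28·log₂(1/0.28) + 0.31·log₂(1/0.31) = 1.9349 bits.
RT = 250 + 90 × 1.9349 = 424.14 ms.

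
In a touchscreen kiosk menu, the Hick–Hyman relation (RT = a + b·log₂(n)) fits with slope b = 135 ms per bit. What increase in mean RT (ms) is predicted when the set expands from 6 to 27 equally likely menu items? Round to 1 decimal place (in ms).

Only the slope matters, since a is common to both: ΔRT = b·log₂(n₂/n₁).
log₂(27) − log₂(6) = 4.7549 − 2.5850 = 2.1699.
ΔRT = 135 × 2.1699 = 292.940 ms.

292.9 ms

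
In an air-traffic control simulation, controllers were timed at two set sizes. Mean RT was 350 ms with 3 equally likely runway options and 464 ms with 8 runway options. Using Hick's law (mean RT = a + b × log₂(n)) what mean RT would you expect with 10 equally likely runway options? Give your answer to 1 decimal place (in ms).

489.9 ms

With log₂ n on the abscissa the relation is linear; from the two conditions:
  b = (464 − 350) / (log₂ 8 − log₂ 3) = 114 / (3 − 1.5850) = 80.563 ms/bit
  a = 350 − 80.563 × 1.5850 = 222.310 ms
Then RT(10) = 222.310 + 80.563 × log₂ 10 = 222.310 + 80.563 × 3.3219 ≈ 489.936 ms.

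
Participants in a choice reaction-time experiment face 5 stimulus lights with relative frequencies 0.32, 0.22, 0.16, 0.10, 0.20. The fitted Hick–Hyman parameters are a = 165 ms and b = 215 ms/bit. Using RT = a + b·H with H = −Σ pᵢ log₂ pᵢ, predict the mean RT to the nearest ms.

644 ms

H = 0.32·log₂(1/0.32) + 0.22·log₂(1/0.22) + 0.16·log₂(1/0.16) + 0.10·log₂(1/0.10) + 0.20·log₂(1/0.20) = 2.2262 bits.
RT = 165 + 215 × 2.2262 = 643.63 ms.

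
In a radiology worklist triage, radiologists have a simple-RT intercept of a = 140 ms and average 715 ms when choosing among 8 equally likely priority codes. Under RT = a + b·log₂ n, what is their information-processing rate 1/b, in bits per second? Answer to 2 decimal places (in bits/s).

5.22 bits/s

Choice component = 715 − 140 = 575 ms over log₂(8) = 3 bits.
b = 575 / 3 = 191.667 ms/bit, so 1/b = 5.217 bits/s.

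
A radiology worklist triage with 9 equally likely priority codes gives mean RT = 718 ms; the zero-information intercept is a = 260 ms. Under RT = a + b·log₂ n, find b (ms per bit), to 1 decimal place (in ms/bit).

log₂(9) = 3.1699 bits.
b = (RT − a)/log₂ n = (718 − 260) / 3.1699 = 144.483 ms/bit.

144.5 ms/bit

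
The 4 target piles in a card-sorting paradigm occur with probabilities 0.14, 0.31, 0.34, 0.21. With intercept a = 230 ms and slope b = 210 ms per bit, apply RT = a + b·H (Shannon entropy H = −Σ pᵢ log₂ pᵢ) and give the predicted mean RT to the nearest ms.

H = 0.14·log₂(1/0.14) + 0.31·log₂(1/0.31) + 0.34·log₂(1/0.34) + 0.21·log₂(1/0.21) = 1.9229 bits.
RT = 230 + 210 × 1.9229 = 633.81 ms.

634 ms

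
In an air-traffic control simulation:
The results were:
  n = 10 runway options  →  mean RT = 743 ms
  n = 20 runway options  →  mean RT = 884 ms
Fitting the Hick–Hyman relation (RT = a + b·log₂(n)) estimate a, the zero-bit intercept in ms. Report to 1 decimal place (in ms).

274.6 ms

b = (RT₂ − RT₁)/(log₂ n₂ − log₂ n₁) = (884 − 743)/(4.3219 − 3.3219) = 141.000 ms/bit.
a = RT₁ − b·log₂ n₁ = 743 − 141.000 × 3.3219 = 274.608 ms.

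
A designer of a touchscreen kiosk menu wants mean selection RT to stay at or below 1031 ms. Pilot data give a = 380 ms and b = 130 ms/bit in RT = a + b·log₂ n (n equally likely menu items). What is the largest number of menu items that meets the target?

Set 380 + 130·log₂ n ≤ 1031 → log₂ n ≤ (1031 − 380)/130 = 5.0077.
So n ≤ 2^5.0077 = 32.171; the largest integer n is 32.

32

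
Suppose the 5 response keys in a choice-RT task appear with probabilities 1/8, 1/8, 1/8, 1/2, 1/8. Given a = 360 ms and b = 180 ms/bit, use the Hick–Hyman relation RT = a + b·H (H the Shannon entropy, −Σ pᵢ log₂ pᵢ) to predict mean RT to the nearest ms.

720 ms

H = −Σ pᵢ log₂ pᵢ = 0.125·3 + 0.125·3 + 0.125·3 + 0.5·1 + 0.125·3 = 2.000 bits.
RT = 360 + 180 × 2.000 = 720.00 ms.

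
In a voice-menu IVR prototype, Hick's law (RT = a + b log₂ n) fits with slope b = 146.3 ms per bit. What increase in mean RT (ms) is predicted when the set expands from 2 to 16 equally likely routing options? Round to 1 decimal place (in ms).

The intercept a cancels: ΔRT = b·(log₂ n₂ − log₂ n₁) = b·log₂(n₂/n₁).
log₂(16) − log₂(2) = log₂(16/2) = log₂(8) = 3.
ΔRT = 146.3 × 3.0000 = 438.900 ms.

438.9 ms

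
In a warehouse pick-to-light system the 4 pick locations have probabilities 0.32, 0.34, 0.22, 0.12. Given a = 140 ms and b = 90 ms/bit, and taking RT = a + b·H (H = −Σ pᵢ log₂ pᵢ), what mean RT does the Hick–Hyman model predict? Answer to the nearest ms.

H = 0.32·log₂(1/0.32) + 0.34·log₂(1/0.34) + 0.22·log₂(1/0.22) + 0.12·log₂(1/0.12) = 1.9028 bits.
RT = 140 + 90 × 1.9028 = 311.26 ms.

311 ms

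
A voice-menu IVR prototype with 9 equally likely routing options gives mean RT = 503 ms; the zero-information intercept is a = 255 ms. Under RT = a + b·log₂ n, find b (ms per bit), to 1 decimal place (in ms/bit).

78.2 ms/bit

log₂(9) = 3.1699 bits.
b = (RT − a)/log₂ n = (503 − 255) / 3.1699 = 78.235 ms/bit.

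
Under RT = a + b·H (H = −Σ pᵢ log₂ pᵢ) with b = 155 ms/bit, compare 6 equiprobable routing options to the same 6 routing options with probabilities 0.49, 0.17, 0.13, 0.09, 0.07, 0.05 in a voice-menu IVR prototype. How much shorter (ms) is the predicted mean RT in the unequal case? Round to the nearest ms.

72 ms

The RT saving is b·ΔH. Equiprobable H₀ = log₂(6) = 2.5850 bits; with the given probabilities H = 2.1188 bits.
b·(H₀ − H) = 155 × (2.5850 − 2.1188) = 72.25 ms.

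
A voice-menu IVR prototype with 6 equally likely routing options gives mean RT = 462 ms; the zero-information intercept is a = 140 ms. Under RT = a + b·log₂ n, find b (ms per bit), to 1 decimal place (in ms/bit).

6 alternatives carry log₂ 6 = 2.5850 bits; the choice cost is 462 − 140 = 322 ms, so b = 322/2.5850 = 124.567 ms/bit.

124.6 ms/bit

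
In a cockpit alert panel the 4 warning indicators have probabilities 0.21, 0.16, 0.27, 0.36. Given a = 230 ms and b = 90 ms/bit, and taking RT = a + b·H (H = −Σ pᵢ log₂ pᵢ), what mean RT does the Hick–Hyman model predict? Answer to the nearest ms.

404 ms

H = 0.21·log₂(1/0.21) + 0.16·log₂(1/0.16) + 0.27·log₂(1/0.27) + 0.36·log₂(1/0.36) = 1.9365 bits.
RT = 230 + 90 × 1.9365 = 404.28 ms.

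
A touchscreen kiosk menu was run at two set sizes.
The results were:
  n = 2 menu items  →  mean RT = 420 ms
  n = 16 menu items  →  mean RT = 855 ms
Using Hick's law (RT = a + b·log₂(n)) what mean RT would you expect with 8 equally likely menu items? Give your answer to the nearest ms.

710 ms

Fit slope and intercept:
  b = (855 − 420) / (log₂ 16 − log₂ 2) = 435 / (4 − 1) = 145 ms/bit
  a = 420 − 145 × 1 = 275 ms
Then RT(8) = 275 + 145 × log₂ 8 = 275 + 145 × 3 ≈ 710.000 ms.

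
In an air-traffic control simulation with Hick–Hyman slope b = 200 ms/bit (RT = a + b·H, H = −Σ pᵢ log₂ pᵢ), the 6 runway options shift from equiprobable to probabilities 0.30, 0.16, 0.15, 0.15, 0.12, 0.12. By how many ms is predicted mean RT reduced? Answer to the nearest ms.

17 ms

The RT saving is b·ΔH. Equiprobable H₀ = log₂(6) = 2.5850 bits; with the given probabilities H = 2.4993 bits.
b·(H₀ − H) = 200 × (2.5850 − 2.4993) = 17.13 ms.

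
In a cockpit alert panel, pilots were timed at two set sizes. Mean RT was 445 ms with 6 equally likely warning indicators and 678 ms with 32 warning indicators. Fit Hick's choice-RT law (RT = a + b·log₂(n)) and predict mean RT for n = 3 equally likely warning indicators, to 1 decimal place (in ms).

348.5 ms

Solve the two-equation system in a and b:
  b = (678 − 445) / (log₂ 32 − log₂ 6) = 233 / (5 − 2.5850) = 96.479 ms/bit
  a = 445 − 96.479 × 2.5850 = 195.606 ms
Then RT(3) = 195.606 + 96.479 × log₂ 3 = 195.606 + 96.479 × 1.5850 ≈ 348.521 ms.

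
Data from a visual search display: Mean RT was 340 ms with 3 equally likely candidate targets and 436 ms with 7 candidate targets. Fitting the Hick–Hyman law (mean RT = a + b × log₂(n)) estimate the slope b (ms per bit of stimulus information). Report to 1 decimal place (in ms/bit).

78.5 ms/bit

b = (RT₂ − RT₁)/(log₂ n₂ − log₂ n₁) = (436 − 340)/(2.8074 − 1.5850) = 78.535 ms/bit.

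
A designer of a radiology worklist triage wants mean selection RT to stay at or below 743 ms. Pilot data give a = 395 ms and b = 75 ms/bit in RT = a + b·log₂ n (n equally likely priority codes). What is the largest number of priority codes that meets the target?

75·log₂ n ≤ 743 − 395 = 348, giving log₂ n ≤ 4.6400 and n ≤ 24.933. The largest whole number is 24.

24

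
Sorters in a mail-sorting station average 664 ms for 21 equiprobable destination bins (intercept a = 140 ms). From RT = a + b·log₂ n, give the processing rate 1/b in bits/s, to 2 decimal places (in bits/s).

b = (664 − 140)/log₂ 21 = 524/4.3923 = 119.299 ms per bit = 0.11930 s/bit; the reciprocal is 8.382 bits/s.

8.38 bits/s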